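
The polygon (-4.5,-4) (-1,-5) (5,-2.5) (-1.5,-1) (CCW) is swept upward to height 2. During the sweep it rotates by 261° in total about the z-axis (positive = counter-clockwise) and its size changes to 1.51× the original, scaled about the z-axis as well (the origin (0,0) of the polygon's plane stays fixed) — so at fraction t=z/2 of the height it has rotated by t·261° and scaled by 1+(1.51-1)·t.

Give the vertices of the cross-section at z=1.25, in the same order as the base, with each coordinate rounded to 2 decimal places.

Cross-section at z=1.25: (7.21,3.33) (3.18,5.93) (-5.35,5.07) (2.28,0.69)

t = z/height = 1.25/2 = 0.625
s = 1 + (scale-1)·z/height = 1 + (1.51-1)·1.25/2 = 1.318750
θ = twist·z/height = 261°·1.25/2 = 163.1250° = 2.847068 rad
cos θ = -0.956940, sin θ = 0.290285 (intermediates below are computed at full precision and shown rounded to 5 d.p.)
v1: (-4.5,-4) → rotate → (5.46737,2.52148) → ×s → (7.21009,3.32520) → (7.21,3.33)
v2: (-1,-5) → rotate → (2.40836,4.49442) → ×s → (3.17603,5.92701) → (3.18,5.93)
v3: (5,-2.5) → rotate → (-4.05899,3.84377) → ×s → (-5.35279,5.06898) → (-5.35,5.07)
v4: (-1.5,-1) → rotate → (1.72570,0.52151) → ×s → (2.27576,0.68775) → (2.28,0.69)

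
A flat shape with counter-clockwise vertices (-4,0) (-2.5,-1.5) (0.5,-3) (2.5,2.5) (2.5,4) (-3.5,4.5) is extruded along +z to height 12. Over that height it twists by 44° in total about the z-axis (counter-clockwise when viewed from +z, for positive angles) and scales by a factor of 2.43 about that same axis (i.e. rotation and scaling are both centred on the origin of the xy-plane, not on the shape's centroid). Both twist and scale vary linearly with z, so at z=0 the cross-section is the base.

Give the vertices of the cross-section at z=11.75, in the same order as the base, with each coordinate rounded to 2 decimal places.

Cross-section at z=11.75: (-7.01,-6.56) (-1.92,-6.73) (5.79,-4.44) (0.28,8.48) (-2.18,11.11) (-13.51,2.15)

t = z/height = 11.75/12 = 0.979167
s = 1 + (scale-1)·z/height = 1 + (2.43-1)·11.75/12 = 2.400208
θ = twist·z/height = 44°·11.75/12 = 43.0833° = 0.751946 rad
cos θ = 0.730361, sin θ = 0.683061 (intermediates below are computed at full precision and shown rounded to 5 d.p.)
v1: (-4,0) → rotate → (-2.92144,-2.73225) → ×s → (-7.01207,-6.55796) → (-7.01,-6.56)
v2: (-2.5,-1.5) → rotate → (-0.80131,-2.80319) → ×s → (-1.92331,-6.72825) → (-1.92,-6.73)
v3: (0.5,-3) → rotate → (2.41436,-1.84955) → ×s → (5.79498,-4.43931) → (5.79,-4.44)
v4: (2.5,2.5) → rotate → (0.11825,3.53356) → ×s → (0.28382,8.48127) → (0.28,8.48)
v5: (2.5,4) → rotate → (-0.90634,4.62910) → ×s → (-2.17541,11.11080) → (-2.18,11.11)
v6: (-3.5,4.5) → rotate → (-5.63004,0.89591) → ×s → (-13.51327,2.15037) → (-13.51,2.15)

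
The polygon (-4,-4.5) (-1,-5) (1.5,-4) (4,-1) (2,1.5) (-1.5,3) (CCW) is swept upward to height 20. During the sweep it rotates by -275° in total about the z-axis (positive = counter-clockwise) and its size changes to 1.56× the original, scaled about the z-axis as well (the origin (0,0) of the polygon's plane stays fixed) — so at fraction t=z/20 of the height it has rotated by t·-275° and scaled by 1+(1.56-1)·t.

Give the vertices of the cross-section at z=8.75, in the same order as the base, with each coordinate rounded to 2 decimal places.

t = z/height = 8.75/20 = 0.4375
s = 1 + (scale-1)·z/height = 1 + (1.56-1)·8.75/20 = 1.245000
θ = twist·z/height = -275°·8.75/20 = -120.3125° = -2.099849 rad
cos θ = -0.504716, sin θ = -0.863285 (intermediates below are computed at full precision and shown rounded to 5 d.p.)
v1: (-4,-4.5) → rotate → (-1.86592,5.72436) → ×s → (-2.32307,7.12683) → (-2.32,7.13)
v2: (-1,-5) → rotate → (-3.81171,3.38687) → ×s → (-4.74558,4.21665) → (-4.75,4.22)
v3: (1.5,-4) → rotate → (-4.21022,0.72394) → ×s → (-5.24172,0.90130) → (-5.24,0.90)
v4: (4,-1) → rotate → (-2.88215,-2.94843) → ×s → (-3.58828,-3.67079) → (-3.59,-3.67)
v5: (2,1.5) → rotate → (0.28550,-2.48364) → ×s → (0.35544,-3.09214) → (0.36,-3.09)
v6: (-1.5,3) → rotate → (3.34693,-0.21922) → ×s → (4.16693,-0.27293) → (4.17,-0.27)

Cross-section at z=8.75: (-2.32,7.13) (-4.75,4.22) (-5.24,0.90) (-3.59,-3.67) (0.36,-3.09) (4.17,-0.27)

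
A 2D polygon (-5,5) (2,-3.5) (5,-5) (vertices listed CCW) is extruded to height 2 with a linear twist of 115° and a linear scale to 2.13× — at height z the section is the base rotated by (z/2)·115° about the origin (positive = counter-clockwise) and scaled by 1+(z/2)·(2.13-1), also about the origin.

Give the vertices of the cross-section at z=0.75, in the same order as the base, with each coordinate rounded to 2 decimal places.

t = z/height = 0.75/2 = 0.375
s = 1 + (scale-1)·z/height = 1 + (2.13-1)·0.75/2 = 1.423750
θ = twist·z/height = 115°·0.75/2 = 43.1250° = 0.752673 rad
cos θ = 0.729864, sin θ = 0.683592 (intermediates below are computed at full precision and shown rounded to 5 d.p.)
v1: (-5,5) → rotate → (-7.06728,0.23136) → ×s → (-10.06204,0.32940) → (-10.06,0.33)
v2: (2,-3.5) → rotate → (3.85230,-1.18734) → ×s → (5.48471,-1.69047) → (5.48,-1.69)
v3: (5,-5) → rotate → (7.06728,-0.23136) → ×s → (10.06204,-0.32940) → (10.06,-0.33)

Cross-section at z=0.75: (-10.06,0.33) (5.48,-1.69) (10.06,-0.33)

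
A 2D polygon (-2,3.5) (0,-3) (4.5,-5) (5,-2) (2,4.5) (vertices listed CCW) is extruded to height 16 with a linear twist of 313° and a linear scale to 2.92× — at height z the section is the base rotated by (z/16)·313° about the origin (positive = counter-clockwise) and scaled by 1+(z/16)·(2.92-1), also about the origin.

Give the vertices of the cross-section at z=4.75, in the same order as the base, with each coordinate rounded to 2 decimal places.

t = z/height = 4.75/16 = 0.296875
s = 1 + (scale-1)·z/height = 1 + (2.92-1)·4.75/16 = 1.570000
θ = twist·z/height = 313°·4.75/16 = 92.9219° = 1.621793 rad
cos θ = -0.050974, sin θ = 0.998700 (intermediates below are computed at full precision and shown rounded to 5 d.p.)
v1: (-2,3.5) → rotate → (-3.39350,-2.17581) → ×s → (-5.32780,-3.41602) → (-5.33,-3.42)
v2: (0,-3) → rotate → (2.99610,0.15292) → ×s → (4.70388,0.24009) → (4.70,0.24)
v3: (4.5,-5) → rotate → (4.76412,4.74902) → ×s → (7.47966,7.45596) → (7.48,7.46)
v4: (5,-2) → rotate → (1.74253,5.09545) → ×s → (2.73577,7.99985) → (2.74,8.00)
v5: (2,4.5) → rotate → (-4.59610,1.76802) → ×s → (-7.21587,2.77578) → (-7.22,2.78)

Cross-section at z=4.75: (-5.33,-3.42) (4.70,0.24) (7.48,7.46) (2.74,8.00) (-7.22,2.78)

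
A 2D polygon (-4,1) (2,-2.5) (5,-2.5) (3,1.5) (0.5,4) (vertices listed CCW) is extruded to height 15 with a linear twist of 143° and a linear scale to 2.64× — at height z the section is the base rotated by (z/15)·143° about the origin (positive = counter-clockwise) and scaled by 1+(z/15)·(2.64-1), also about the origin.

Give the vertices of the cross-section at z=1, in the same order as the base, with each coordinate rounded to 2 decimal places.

Cross-section at z=1: (-4.56,0.36) (2.65,-2.37) (5.93,-1.82) (3.01,2.19) (-0.19,4.47)

t = z/height = 1/15 = 0.0666667
s = 1 + (scale-1)·z/height = 1 + (2.64-1)·1/15 = 1.109333
θ = twist·z/height = 143°·1/15 = 9.5333° = 0.166388 rad
cos θ = 0.986189, sin θ = 0.165621 (intermediates below are computed at full precision and shown rounded to 5 d.p.)
v1: (-4,1) → rotate → (-4.11038,0.32370) → ×s → (-4.55978,0.35910) → (-4.56,0.36)
v2: (2,-2.5) → rotate → (2.38643,-2.13423) → ×s → (2.64735,-2.36757) → (2.65,-2.37)
v3: (5,-2.5) → rotate → (5.34500,-1.63737) → ×s → (5.92939,-1.81639) → (5.93,-1.82)
v4: (3,1.5) → rotate → (2.71014,1.97615) → ×s → (3.00644,2.19221) → (3.01,2.19)
v5: (0.5,4) → rotate → (-0.16939,4.02757) → ×s → (-0.18791,4.46792) → (-0.19,4.47)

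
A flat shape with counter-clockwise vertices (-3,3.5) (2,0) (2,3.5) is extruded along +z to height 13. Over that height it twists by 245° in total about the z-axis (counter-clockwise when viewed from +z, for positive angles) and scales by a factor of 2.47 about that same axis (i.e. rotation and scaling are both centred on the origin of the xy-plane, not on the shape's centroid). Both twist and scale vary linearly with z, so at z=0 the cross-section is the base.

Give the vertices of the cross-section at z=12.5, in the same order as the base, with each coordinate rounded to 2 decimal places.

Cross-section at z=12.5: (11.06,1.20) (-2.73,-3.98) (4.24,-8.76)

t = z/height = 12.5/13 = 0.961538
s = 1 + (scale-1)·z/height = 1 + (2.47-1)·12.5/13 = 2.413462
θ = twist·z/height = 245°·12.5/13 = 235.5769° = 4.111593 rad
cos θ = -0.565299, sin θ = -0.824886 (intermediates below are computed at full precision and shown rounded to 5 d.p.)
v1: (-3,3.5) → rotate → (4.58300,0.49611) → ×s → (11.06089,1.19734) → (11.06,1.20)
v2: (2,0) → rotate → (-1.13060,-1.64977) → ×s → (-2.72866,-3.98166) → (-2.73,-3.98)
v3: (2,3.5) → rotate → (1.75650,-3.62832) → ×s → (4.23925,-8.75681) → (4.24,-8.76)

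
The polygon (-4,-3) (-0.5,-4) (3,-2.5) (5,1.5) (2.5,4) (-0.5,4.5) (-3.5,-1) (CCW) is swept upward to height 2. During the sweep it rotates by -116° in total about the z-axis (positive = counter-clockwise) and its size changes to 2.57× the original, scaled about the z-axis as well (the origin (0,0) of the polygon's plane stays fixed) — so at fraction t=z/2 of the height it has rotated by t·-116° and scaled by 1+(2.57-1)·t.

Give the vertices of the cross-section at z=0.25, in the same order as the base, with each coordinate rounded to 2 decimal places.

Cross-section at z=0.25: (-5.53,-2.28) (-1.78,-4.48) (2.73,-3.79) (6.24,0.24) (4.09,3.88) (0.77,5.36) (-4.35,-0.11)

t = z/height = 0.25/2 = 0.125
s = 1 + (scale-1)·z/height = 1 + (2.57-1)·0.25/2 = 1.196250
θ = twist·z/height = -116°·0.25/2 = -14.5000° = -0.253073 rad
cos θ = 0.968148, sin θ = -0.250380 (intermediates below are computed at full precision and shown rounded to 5 d.p.)
v1: (-4,-3) → rotate → (-4.62373,-1.90292) → ×s → (-5.53114,-2.27637) → (-5.53,-2.28)
v2: (-0.5,-4) → rotate → (-1.48559,-3.74740) → ×s → (-1.77714,-4.48283) → (-1.78,-4.48)
v3: (3,-2.5) → rotate → (2.27849,-3.17151) → ×s → (2.72565,-3.79392) → (2.73,-3.79)
v4: (5,1.5) → rotate → (5.21631,0.20032) → ×s → (6.24001,0.23963) → (6.24,0.24)
v5: (2.5,4) → rotate → (3.42189,3.24664) → ×s → (4.09343,3.88379) → (4.09,3.88)
v6: (-0.5,4.5) → rotate → (0.64264,4.48185) → ×s → (0.76875,5.36142) → (0.77,5.36)
v7: (-3.5,-1) → rotate → (-3.63890,-0.09182) → ×s → (-4.35303,-0.10984) → (-4.35,-0.11)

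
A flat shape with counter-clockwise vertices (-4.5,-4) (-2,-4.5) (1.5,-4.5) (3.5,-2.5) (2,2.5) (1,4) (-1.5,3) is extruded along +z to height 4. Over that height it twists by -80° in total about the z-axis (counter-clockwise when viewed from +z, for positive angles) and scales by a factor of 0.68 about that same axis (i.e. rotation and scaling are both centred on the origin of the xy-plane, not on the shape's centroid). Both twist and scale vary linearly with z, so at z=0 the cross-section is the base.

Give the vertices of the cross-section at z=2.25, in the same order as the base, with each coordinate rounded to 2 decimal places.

Cross-section at z=2.25: (-4.93,0.29) (-3.77,-1.45) (-1.74,-3.48) (0.58,-3.48) (2.61,0.29) (2.90,1.74) (0.87,2.61)

t = z/height = 2.25/4 = 0.5625
s = 1 + (scale-1)·z/height = 1 + (0.68-1)·2.25/4 = 0.820000
θ = twist·z/height = -80°·2.25/4 = -45.0000° = -0.785398 rad
cos θ = 0.707107, sin θ = -0.707107 (intermediates below are computed at full precision and shown rounded to 5 d.p.)
v1: (-4.5,-4) → rotate → (-6.01041,0.35355) → ×s → (-4.92853,0.28991) → (-4.93,0.29)
v2: (-2,-4.5) → rotate → (-4.59619,-1.76777) → ×s → (-3.76888,-1.44957) → (-3.77,-1.45)
v3: (1.5,-4.5) → rotate → (-2.12132,-4.24264) → ×s → (-1.73948,-3.47897) → (-1.74,-3.48)
v4: (3.5,-2.5) → rotate → (0.70711,-4.24264) → ×s → (0.57983,-3.47897) → (0.58,-3.48)
v5: (2,2.5) → rotate → (3.18198,0.35355) → ×s → (2.60922,0.28991) → (2.61,0.29)
v6: (1,4) → rotate → (3.53553,2.12132) → ×s → (2.89914,1.73948) → (2.90,1.74)
v7: (-1.5,3) → rotate → (1.06066,3.18198) → ×s → (0.86974,2.60922) → (0.87,2.61)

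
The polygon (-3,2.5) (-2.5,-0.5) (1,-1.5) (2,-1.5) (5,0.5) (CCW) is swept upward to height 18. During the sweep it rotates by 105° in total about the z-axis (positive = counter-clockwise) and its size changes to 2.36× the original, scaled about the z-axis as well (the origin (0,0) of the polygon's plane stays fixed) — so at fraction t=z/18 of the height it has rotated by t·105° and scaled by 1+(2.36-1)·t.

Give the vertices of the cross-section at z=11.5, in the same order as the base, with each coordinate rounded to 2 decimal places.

t = z/height = 11.5/18 = 0.638889
s = 1 + (scale-1)·z/height = 1 + (2.36-1)·11.5/18 = 1.868889
θ = twist·z/height = 105°·11.5/18 = 67.0833° = 1.170825 rad
cos θ = 0.389392, sin θ = 0.921072 (intermediates below are computed at full precision and shown rounded to 5 d.p.)
v1: (-3,2.5) → rotate → (-3.47086,-1.78974) → ×s → (-6.48664,-3.34482) → (-6.49,-3.34)
v2: (-2.5,-0.5) → rotate → (-0.51294,-2.49738) → ×s → (-0.95863,-4.66732) → (-0.96,-4.67)
v3: (1,-1.5) → rotate → (1.77100,0.33698) → ×s → (3.30980,0.62979) → (3.31,0.63)
v4: (2,-1.5) → rotate → (2.16039,1.25806) → ×s → (4.03753,2.35117) → (4.04,2.35)
v5: (5,0.5) → rotate → (1.48642,4.80006) → ×s → (2.77796,8.97077) → (2.78,8.97)

Cross-section at z=11.5: (-6.49,-3.34) (-0.96,-4.67) (3.31,0.63) (4.04,2.35) (2.78,8.97)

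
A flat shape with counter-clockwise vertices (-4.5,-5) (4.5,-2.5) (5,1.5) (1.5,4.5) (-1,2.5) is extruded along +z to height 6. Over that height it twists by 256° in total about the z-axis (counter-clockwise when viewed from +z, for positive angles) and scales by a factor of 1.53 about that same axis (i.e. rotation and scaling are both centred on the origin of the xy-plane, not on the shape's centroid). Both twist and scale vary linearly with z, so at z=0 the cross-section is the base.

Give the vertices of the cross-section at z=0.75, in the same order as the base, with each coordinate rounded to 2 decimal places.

t = z/height = 0.75/6 = 0.125
s = 1 + (scale-1)·z/height = 1 + (1.53-1)·0.75/6 = 1.066250
θ = twist·z/height = 256°·0.75/6 = 32.0000° = 0.558505 rad
cos θ = 0.848048, sin θ = 0.529919 (intermediates below are computed at full precision and shown rounded to 5 d.p.)
v1: (-4.5,-5) → rotate → (-1.16662,-6.62488) → ×s → (-1.24391,-7.06378) → (-1.24,-7.06)
v2: (4.5,-2.5) → rotate → (5.14101,0.26452) → ×s → (5.48161,0.28204) → (5.48,0.28)
v3: (5,1.5) → rotate → (3.44536,3.92167) → ×s → (3.67362,4.18148) → (3.67,4.18)
v4: (1.5,4.5) → rotate → (-1.11256,4.61110) → ×s → (-1.18627,4.91658) → (-1.19,4.92)
v5: (-1,2.5) → rotate → (-2.17285,1.59020) → ×s → (-2.31680,1.69555) → (-2.32,1.70)

Cross-section at z=0.75: (-1.24,-7.06) (5.48,0.28) (3.67,4.18) (-1.19,4.92) (-2.32,1.70)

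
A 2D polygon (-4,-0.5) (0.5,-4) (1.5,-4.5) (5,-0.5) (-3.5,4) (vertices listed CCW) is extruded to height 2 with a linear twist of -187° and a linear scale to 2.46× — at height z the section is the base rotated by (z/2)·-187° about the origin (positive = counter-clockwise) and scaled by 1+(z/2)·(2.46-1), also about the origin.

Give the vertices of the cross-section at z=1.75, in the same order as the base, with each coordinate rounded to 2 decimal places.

Cross-section at z=1.75: (8.42,3.66) (-3.66,8.42) (-6.17,8.87) (-11.25,-2.12) (10.22,-6.49)

t = z/height = 1.75/2 = 0.875
s = 1 + (scale-1)·z/height = 1 + (2.46-1)·1.75/2 = 2.277500
θ = twist·z/height = -187°·1.75/2 = -163.6250° = -2.855795 rad
cos θ = -0.959437, sin θ = -0.281923 (intermediates below are computed at full precision and shown rounded to 5 d.p.)
v1: (-4,-0.5) → rotate → (3.69679,1.60741) → ×s → (8.41943,3.66088) → (8.42,3.66)
v2: (0.5,-4) → rotate → (-1.60741,3.69679) → ×s → (-3.66088,8.41943) → (-3.66,8.42)
v3: (1.5,-4.5) → rotate → (-2.70781,3.89458) → ×s → (-6.16703,8.86991) → (-6.17,8.87)
v4: (5,-0.5) → rotate → (-4.93815,-0.92990) → ×s → (-11.24663,-2.11784) → (-11.25,-2.12)
v5: (-3.5,4) → rotate → (4.48572,-2.85102) → ×s → (10.21623,-6.49319) → (10.22,-6.49)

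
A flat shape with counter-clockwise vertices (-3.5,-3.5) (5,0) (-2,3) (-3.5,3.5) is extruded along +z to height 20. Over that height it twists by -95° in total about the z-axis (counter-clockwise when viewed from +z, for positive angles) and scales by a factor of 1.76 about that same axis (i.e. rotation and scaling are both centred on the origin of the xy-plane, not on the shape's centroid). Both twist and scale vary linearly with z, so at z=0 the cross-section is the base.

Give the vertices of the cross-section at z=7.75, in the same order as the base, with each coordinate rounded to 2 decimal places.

t = z/height = 7.75/20 = 0.3875
s = 1 + (scale-1)·z/height = 1 + (1.76-1)·7.75/20 = 1.294500
θ = twist·z/height = -95°·7.75/20 = -36.8125° = -0.642499 rad
cos θ = 0.800601, sin θ = -0.599198 (intermediates below are computed at full precision and shown rounded to 5 d.p.)
v1: (-3.5,-3.5) → rotate → (-4.89930,-0.70491) → ×s → (-6.34214,-0.91250) → (-6.34,-0.91)
v2: (5,0) → rotate → (4.00300,-2.99599) → ×s → (5.18189,-3.87831) → (5.18,-3.88)
v3: (-2,3) → rotate → (0.19639,3.60020) → ×s → (0.25423,4.66046) → (0.25,4.66)
v4: (-3.5,3.5) → rotate → (-0.70491,4.89930) → ×s → (-0.91250,6.34214) → (-0.91,6.34)

Cross-section at z=7.75: (-6.34,-0.91) (5.18,-3.88) (0.25,4.66) (-0.91,6.34)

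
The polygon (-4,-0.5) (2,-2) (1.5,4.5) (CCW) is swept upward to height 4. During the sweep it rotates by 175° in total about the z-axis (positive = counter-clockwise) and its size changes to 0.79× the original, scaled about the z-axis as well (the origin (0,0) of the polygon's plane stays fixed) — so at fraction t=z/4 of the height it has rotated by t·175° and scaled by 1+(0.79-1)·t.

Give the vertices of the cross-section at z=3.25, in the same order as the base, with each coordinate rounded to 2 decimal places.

Cross-section at z=3.25: (2.88,-1.71) (-0.29,2.33) (-3.27,-2.19)

t = z/height = 3.25/4 = 0.8125
s = 1 + (scale-1)·z/height = 1 + (0.79-1)·3.25/4 = 0.829375
θ = twist·z/height = 175°·3.25/4 = 142.1875° = 2.481640 rad
cos θ = -0.790021, sin θ = 0.613079 (intermediates below are computed at full precision and shown rounded to 5 d.p.)
v1: (-4,-0.5) → rotate → (3.46662,-2.05731) → ×s → (2.87513,-1.70628) → (2.88,-1.71)
v2: (2,-2) → rotate → (-0.35388,2.80620) → ×s → (-0.29350,2.32739) → (-0.29,2.33)
v3: (1.5,4.5) → rotate → (-3.94389,-2.63548) → ×s → (-3.27096,-2.18580) → (-3.27,-2.19)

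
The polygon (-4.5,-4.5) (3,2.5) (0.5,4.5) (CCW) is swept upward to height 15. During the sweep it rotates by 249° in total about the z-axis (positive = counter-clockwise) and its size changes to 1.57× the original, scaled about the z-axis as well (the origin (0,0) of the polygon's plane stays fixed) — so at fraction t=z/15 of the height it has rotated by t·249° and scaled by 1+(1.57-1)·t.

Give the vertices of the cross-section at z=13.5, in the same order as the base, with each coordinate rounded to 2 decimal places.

Cross-section at z=13.5: (0.15,9.63) (-0.63,-5.88) (4.19,-5.42)

t = z/height = 13.5/15 = 0.9
s = 1 + (scale-1)·z/height = 1 + (1.57-1)·13.5/15 = 1.513000
θ = twist·z/height = 249°·13.5/15 = 224.1000° = 3.911283 rad
cos θ = -0.718126, sin θ = -0.695913 (intermediates below are computed at full precision and shown rounded to 5 d.p.)
v1: (-4.5,-4.5) → rotate → (0.09996,6.36318) → ×s → (0.15124,9.62749) → (0.15,9.63)
v2: (3,2.5) → rotate → (-0.41460,-3.88305) → ×s → (-0.62729,-5.87506) → (-0.63,-5.88)
v3: (0.5,4.5) → rotate → (2.77254,-3.57952) → ×s → (4.19486,-5.41582) → (4.19,-5.42)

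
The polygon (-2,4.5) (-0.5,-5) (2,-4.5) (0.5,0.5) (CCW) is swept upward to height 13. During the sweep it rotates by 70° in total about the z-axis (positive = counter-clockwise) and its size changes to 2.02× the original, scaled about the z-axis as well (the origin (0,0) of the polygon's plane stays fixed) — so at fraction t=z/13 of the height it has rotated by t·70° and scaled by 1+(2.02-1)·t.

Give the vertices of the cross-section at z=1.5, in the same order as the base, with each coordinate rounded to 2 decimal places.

Cross-section at z=1.5: (-2.92,4.67) (0.23,-5.61) (2.92,-4.67) (0.47,0.63)

t = z/height = 1.5/13 = 0.115385
s = 1 + (scale-1)·z/height = 1 + (2.02-1)·1.5/13 = 1.117692
θ = twist·z/height = 70°·1.5/13 = 8.0769° = 0.140969 rad
cos θ = 0.990080, sin θ = 0.140502 (intermediates below are computed at full precision and shown rounded to 5 d.p.)
v1: (-2,4.5) → rotate → (-2.61242,4.17436) → ×s → (-2.91988,4.66565) → (-2.92,4.67)
v2: (-0.5,-5) → rotate → (0.20747,-5.02065) → ×s → (0.23189,-5.61155) → (0.23,-5.61)
v3: (2,-4.5) → rotate → (2.61242,-4.17436) → ×s → (2.91988,-4.66565) → (2.92,-4.67)
v4: (0.5,0.5) → rotate → (0.42479,0.56529) → ×s → (0.47478,0.63182) → (0.47,0.63)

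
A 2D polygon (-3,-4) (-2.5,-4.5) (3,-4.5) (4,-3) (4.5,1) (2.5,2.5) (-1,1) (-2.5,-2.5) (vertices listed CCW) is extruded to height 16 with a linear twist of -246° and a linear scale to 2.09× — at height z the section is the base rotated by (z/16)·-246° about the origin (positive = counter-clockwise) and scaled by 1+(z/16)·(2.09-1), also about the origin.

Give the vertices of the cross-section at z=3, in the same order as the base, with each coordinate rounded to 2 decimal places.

Cross-section at z=3: (-5.98,-0.73) (-5.99,-1.59) (-1.40,-6.36) (0.73,-5.98) (4.62,-3.07) (4.26,-0.08) (0.03,1.70) (-4.26,0.08)

t = z/height = 3/16 = 0.1875
s = 1 + (scale-1)·z/height = 1 + (2.09-1)·3/16 = 1.204375
θ = twist·z/height = -246°·3/16 = -46.1250° = -0.805033 rad
cos θ = 0.693087, sin θ = -0.720854 (intermediates below are computed at full precision and shown rounded to 5 d.p.)
v1: (-3,-4) → rotate → (-4.96268,-0.60979) → ×s → (-5.97692,-0.73441) → (-5.98,-0.73)
v2: (-2.5,-4.5) → rotate → (-4.97656,-1.31676) → ×s → (-5.99364,-1.58587) → (-5.99,-1.59)
v3: (3,-4.5) → rotate → (-1.16458,-5.28145) → ×s → (-1.40259,-6.36085) → (-1.40,-6.36)
v4: (4,-3) → rotate → (0.60979,-4.96268) → ×s → (0.73441,-5.97692) → (0.73,-5.98)
v5: (4.5,1) → rotate → (3.83975,-2.55075) → ×s → (4.62449,-3.07206) → (4.62,-3.07)
v6: (2.5,2.5) → rotate → (3.53485,-0.06942) → ×s → (4.25729,-0.08360) → (4.26,-0.08)
v7: (-1,1) → rotate → (0.02777,1.41394) → ×s → (0.03344,1.70292) → (0.03,1.70)
v8: (-2.5,-2.5) → rotate → (-3.53485,0.06942) → ×s → (-4.25729,0.08360) → (-4.26,0.08)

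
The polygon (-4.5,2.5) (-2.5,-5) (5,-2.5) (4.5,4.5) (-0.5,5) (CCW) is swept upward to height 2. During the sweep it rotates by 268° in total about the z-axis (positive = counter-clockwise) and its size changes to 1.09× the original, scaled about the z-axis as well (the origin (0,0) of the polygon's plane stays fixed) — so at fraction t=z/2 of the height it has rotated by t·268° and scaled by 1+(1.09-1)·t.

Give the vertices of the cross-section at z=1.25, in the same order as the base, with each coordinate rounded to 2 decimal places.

Cross-section at z=1.25: (4.07,-3.61) (3.72,4.58) (-4.58,3.72) (-5.67,-3.61) (-0.63,-5.27)

t = z/height = 1.25/2 = 0.625
s = 1 + (scale-1)·z/height = 1 + (1.09-1)·1.25/2 = 1.056250
θ = twist·z/height = 268°·1.25/2 = 167.5000° = 2.923426 rad
cos θ = -0.976296, sin θ = 0.216440 (intermediates below are computed at full precision and shown rounded to 5 d.p.)
v1: (-4.5,2.5) → rotate → (3.85223,-3.41472) → ×s → (4.06892,-3.60680) → (4.07,-3.61)
v2: (-2.5,-5) → rotate → (3.52294,4.34038) → ×s → (3.72110,4.58453) → (3.72,4.58)
v3: (5,-2.5) → rotate → (-4.34038,3.52294) → ×s → (-4.58453,3.72110) → (-4.58,3.72)
v4: (4.5,4.5) → rotate → (-5.36731,-3.41935) → ×s → (-5.66922,-3.61169) → (-5.67,-3.61)
v5: (-0.5,5) → rotate → (-0.59405,-4.98970) → ×s → (-0.62747,-5.27037) → (-0.63,-5.27)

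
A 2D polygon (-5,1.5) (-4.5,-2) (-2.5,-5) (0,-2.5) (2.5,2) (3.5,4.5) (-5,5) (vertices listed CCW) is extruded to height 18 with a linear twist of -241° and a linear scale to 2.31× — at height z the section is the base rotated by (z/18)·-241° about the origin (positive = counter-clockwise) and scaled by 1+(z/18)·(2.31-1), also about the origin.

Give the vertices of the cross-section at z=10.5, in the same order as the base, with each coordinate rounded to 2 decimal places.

t = z/height = 10.5/18 = 0.583333
s = 1 + (scale-1)·z/height = 1 + (2.31-1)·10.5/18 = 1.764167
θ = twist·z/height = -241°·10.5/18 = -140.5833° = -2.453642 rad
cos θ = -0.772549, sin θ = -0.634955 (intermediates below are computed at full precision and shown rounded to 5 d.p.)
v1: (-5,1.5) → rotate → (4.81518,2.01595) → ×s → (8.49478,3.55648) → (8.49,3.56)
v2: (-4.5,-2) → rotate → (2.20656,4.40240) → ×s → (3.89274,7.76656) → (3.89,7.77)
v3: (-2.5,-5) → rotate → (-1.24340,5.45013) → ×s → (-2.19357,9.61494) → (-2.19,9.61)
v4: (0,-2.5) → rotate → (-1.58739,1.93137) → ×s → (-2.80042,3.40726) → (-2.80,3.41)
v5: (2.5,2) → rotate → (-0.66146,-3.13249) → ×s → (-1.16693,-5.52623) → (-1.17,-5.53)
v6: (3.5,4.5) → rotate → (0.15338,-5.69881) → ×s → (0.27058,-10.05366) → (0.27,-10.05)
v7: (-5,5) → rotate → (7.03752,-0.68797) → ×s → (12.41536,-1.21369) → (12.42,-1.21)

Cross-section at z=10.5: (8.49,3.56) (3.89,7.77) (-2.19,9.61) (-2.80,3.41) (-1.17,-5.53) (0.27,-10.05) (12.42,-1.21)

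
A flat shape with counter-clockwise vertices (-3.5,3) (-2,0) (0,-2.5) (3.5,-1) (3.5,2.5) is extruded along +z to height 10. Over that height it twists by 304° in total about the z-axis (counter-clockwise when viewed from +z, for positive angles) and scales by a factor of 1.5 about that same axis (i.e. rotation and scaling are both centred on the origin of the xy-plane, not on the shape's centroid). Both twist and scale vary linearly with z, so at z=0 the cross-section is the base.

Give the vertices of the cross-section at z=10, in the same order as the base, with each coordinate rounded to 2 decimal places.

t = z/height = 10/10 = 1
s = 1 + (scale-1)·z/height = 1 + (1.5-1)·10/10 = 1.500000
θ = twist·z/height = 304°·10/10 = 304.0000° = 5.305801 rad
cos θ = 0.559193, sin θ = -0.829038 (intermediates below are computed at full precision and shown rounded to 5 d.p.)
v1: (-3.5,3) → rotate → (0.52994,4.57921) → ×s → (0.79491,6.86882) → (0.79,6.87)
v2: (-2,0) → rotate → (-1.11839,1.65808) → ×s → (-1.67758,2.48711) → (-1.68,2.49)
v3: (0,-2.5) → rotate → (-2.07259,-1.39798) → ×s → (-3.10889,-2.09697) → (-3.11,-2.10)
v4: (3.5,-1) → rotate → (1.12814,-3.46082) → ×s → (1.69221,-5.19124) → (1.69,-5.19)
v5: (3.5,2.5) → rotate → (4.02977,-1.50365) → ×s → (6.04465,-2.25547) → (6.04,-2.26)

Cross-section at z=10: (0.79,6.87) (-1.68,2.49) (-3.11,-2.10) (1.69,-5.19) (6.04,-2.26)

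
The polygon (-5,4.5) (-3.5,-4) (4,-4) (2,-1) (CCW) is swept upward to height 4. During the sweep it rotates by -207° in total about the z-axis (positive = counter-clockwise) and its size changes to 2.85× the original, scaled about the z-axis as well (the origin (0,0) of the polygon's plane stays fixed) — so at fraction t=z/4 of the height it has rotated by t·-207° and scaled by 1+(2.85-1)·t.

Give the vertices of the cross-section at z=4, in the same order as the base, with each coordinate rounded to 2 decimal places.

Cross-section at z=4: (6.87,-17.90) (14.06,5.63) (-4.98,15.33) (-3.78,5.13)

t = z/height = 4/4 = 1
s = 1 + (scale-1)·z/height = 1 + (2.85-1)·4/4 = 2.850000
θ = twist·z/height = -207°·4/4 = -207.0000° = -3.612832 rad
cos θ = -0.891007, sin θ = 0.453990 (intermediates below are computed at full precision and shown rounded to 5 d.p.)
v1: (-5,4.5) → rotate → (2.41208,-6.27948) → ×s → (6.87441,-17.89652) → (6.87,-17.90)
v2: (-3.5,-4) → rotate → (4.93448,1.97506) → ×s → (14.06328,5.62892) → (14.06,5.63)
v3: (4,-4) → rotate → (-1.74806,5.37999) → ×s → (-4.98198,15.33297) → (-4.98,15.33)
v4: (2,-1) → rotate → (-1.32802,1.79899) → ×s → (-3.78486,5.12711) → (-3.78,5.13)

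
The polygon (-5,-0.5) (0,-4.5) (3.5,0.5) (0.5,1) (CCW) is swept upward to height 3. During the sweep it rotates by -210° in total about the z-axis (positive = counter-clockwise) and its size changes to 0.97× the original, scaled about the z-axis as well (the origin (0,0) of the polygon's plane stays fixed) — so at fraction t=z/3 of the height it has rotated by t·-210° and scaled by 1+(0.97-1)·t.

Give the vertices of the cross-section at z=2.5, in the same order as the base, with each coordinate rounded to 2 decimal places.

t = z/height = 2.5/3 = 0.833333
s = 1 + (scale-1)·z/height = 1 + (0.97-1)·2.5/3 = 0.975000
θ = twist·z/height = -210°·2.5/3 = -175.0000° = -3.054326 rad
cos θ = -0.996195, sin θ = -0.087156 (intermediates below are computed at full precision and shown rounded to 5 d.p.)
v1: (-5,-0.5) → rotate → (4.93740,0.93388) → ×s → (4.81396,0.91053) → (4.81,0.91)
v2: (0,-4.5) → rotate → (-0.39220,4.48288) → ×s → (-0.38240,4.37080) → (-0.38,4.37)
v3: (3.5,0.5) → rotate → (-3.44310,-0.80314) → ×s → (-3.35703,-0.78306) → (-3.36,-0.78)
v4: (0.5,1) → rotate → (-0.41094,-1.03977) → ×s → (-0.40067,-1.01378) → (-0.40,-1.01)

Cross-section at z=2.5: (4.81,0.91) (-0.38,4.37) (-3.36,-0.78) (-0.40,-1.01)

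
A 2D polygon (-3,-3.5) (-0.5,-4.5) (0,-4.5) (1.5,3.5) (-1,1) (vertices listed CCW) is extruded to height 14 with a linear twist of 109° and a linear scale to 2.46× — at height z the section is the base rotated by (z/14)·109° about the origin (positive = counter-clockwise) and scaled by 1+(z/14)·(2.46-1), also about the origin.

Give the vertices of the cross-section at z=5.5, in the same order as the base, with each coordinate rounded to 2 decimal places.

t = z/height = 5.5/14 = 0.392857
s = 1 + (scale-1)·z/height = 1 + (2.46-1)·5.5/14 = 1.573571
θ = twist·z/height = 109°·5.5/14 = 42.8214° = 0.747375 rad
cos θ = 0.733476, sin θ = 0.679716 (intermediates below are computed at full precision and shown rounded to 5 d.p.)
v1: (-3,-3.5) → rotate → (0.17858,-4.60631) → ×s → (0.28100,-7.24836) → (0.28,-7.25)
v2: (-0.5,-4.5) → rotate → (2.69198,-3.64050) → ×s → (4.23603,-5.72858) → (4.24,-5.73)
v3: (0,-4.5) → rotate → (3.05872,-3.30064) → ×s → (4.81312,-5.19379) → (4.81,-5.19)
v4: (1.5,3.5) → rotate → (-1.27879,3.58674) → ×s → (-2.01227,5.64399) → (-2.01,5.64)
v5: (-1,1) → rotate → (-1.41319,0.05376) → ×s → (-2.22376,0.08460) → (-2.22,0.08)

Cross-section at z=5.5: (0.28,-7.25) (4.24,-5.73) (4.81,-5.19) (-2.01,5.64) (-2.22,0.08)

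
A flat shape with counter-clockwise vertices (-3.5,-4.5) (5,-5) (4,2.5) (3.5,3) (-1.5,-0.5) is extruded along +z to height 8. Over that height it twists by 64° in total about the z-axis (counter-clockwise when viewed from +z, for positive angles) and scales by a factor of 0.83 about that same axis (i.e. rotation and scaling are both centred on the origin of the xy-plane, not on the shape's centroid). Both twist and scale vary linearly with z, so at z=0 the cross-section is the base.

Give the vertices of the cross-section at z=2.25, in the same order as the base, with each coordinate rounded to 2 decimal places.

Cross-section at z=2.25: (-1.85,-5.10) (6.00,-3.06) (2.89,3.44) (2.29,3.75) (-1.21,-0.89)

t = z/height = 2.25/8 = 0.28125
s = 1 + (scale-1)·z/height = 1 + (0.83-1)·2.25/8 = 0.952188
θ = twist·z/height = 64°·2.25/8 = 18.0000° = 0.314159 rad
cos θ = 0.951057, sin θ = 0.309017 (intermediates below are computed at full precision and shown rounded to 5 d.p.)
v1: (-3.5,-4.5) → rotate → (-1.93812,-5.36131) → ×s → (-1.84545,-5.10498) → (-1.85,-5.10)
v2: (5,-5) → rotate → (6.30037,-3.21020) → ×s → (5.99913,-3.05671) → (6.00,-3.06)
v3: (4,2.5) → rotate → (3.03168,3.61371) → ×s → (2.88673,3.44093) → (2.89,3.44)
v4: (3.5,3) → rotate → (2.40165,3.93473) → ×s → (2.28682,3.74660) → (2.29,3.75)
v5: (-1.5,-0.5) → rotate → (-1.27208,-0.93905) → ×s → (-1.21126,-0.89416) → (-1.21,-0.89)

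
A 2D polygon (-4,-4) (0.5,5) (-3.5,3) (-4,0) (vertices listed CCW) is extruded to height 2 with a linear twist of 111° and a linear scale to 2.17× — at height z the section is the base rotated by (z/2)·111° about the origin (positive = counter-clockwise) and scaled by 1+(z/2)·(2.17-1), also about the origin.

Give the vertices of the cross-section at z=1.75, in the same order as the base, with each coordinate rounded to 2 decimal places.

Cross-section at z=1.75: (9.04,-7.03) (-10.17,-0.25) (-5.15,-7.78) (1.00,-8.03)

t = z/height = 1.75/2 = 0.875
s = 1 + (scale-1)·z/height = 1 + (2.17-1)·1.75/2 = 2.023750
θ = twist·z/height = 111°·1.75/2 = 97.1250° = 1.695151 rad
cos θ = -0.124034, sin θ = 0.992278 (intermediates below are computed at full precision and shown rounded to 5 d.p.)
v1: (-4,-4) → rotate → (4.46525,-3.47297) → ×s → (9.03655,-7.02843) → (9.04,-7.03)
v2: (0.5,5) → rotate → (-5.02341,-0.12403) → ×s → (-10.16612,-0.25101) → (-10.17,-0.25)
v3: (-3.5,3) → rotate → (-2.54271,-3.84508) → ×s → (-5.14582,-7.78147) → (-5.15,-7.78)
v4: (-4,0) → rotate → (0.49614,-3.96911) → ×s → (1.00406,-8.03249) → (1.00,-8.03)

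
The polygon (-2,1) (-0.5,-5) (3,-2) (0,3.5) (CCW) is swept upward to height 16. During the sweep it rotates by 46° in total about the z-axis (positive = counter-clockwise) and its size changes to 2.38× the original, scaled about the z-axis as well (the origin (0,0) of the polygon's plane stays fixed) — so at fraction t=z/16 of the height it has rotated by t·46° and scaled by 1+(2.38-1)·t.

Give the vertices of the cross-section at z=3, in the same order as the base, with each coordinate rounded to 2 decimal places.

t = z/height = 3/16 = 0.1875
s = 1 + (scale-1)·z/height = 1 + (2.38-1)·3/16 = 1.258750
θ = twist·z/height = 46°·3/16 = 8.6250° = 0.150535 rad
cos θ = 0.988691, sin θ = 0.149967 (intermediates below are computed at full precision and shown rounded to 5 d.p.)
v1: (-2,1) → rotate → (-2.12735,0.68876) → ×s → (-2.67780,0.86697) → (-2.68,0.87)
v2: (-0.5,-5) → rotate → (0.25549,-5.01844) → ×s → (0.32160,-6.31696) → (0.32,-6.32)
v3: (3,-2) → rotate → (3.26601,-1.52748) → ×s → (4.11109,-1.92272) → (4.11,-1.92)
v4: (0,3.5) → rotate → (-0.52488,3.46042) → ×s → (-0.66070,4.35580) → (-0.66,4.36)

Cross-section at z=3: (-2.68,0.87) (0.32,-6.32) (4.11,-1.92) (-0.66,4.36)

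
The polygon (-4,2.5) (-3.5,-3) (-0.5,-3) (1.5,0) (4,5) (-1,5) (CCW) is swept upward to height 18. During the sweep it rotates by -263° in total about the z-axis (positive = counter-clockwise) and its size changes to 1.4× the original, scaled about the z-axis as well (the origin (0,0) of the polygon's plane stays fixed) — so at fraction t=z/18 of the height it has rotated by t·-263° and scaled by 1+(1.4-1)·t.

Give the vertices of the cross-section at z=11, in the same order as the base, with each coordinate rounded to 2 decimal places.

Cross-section at z=11: (5.73,-1.29) (2.88,4.96) (-0.65,3.73) (-1.76,-0.62) (-2.64,-7.52) (3.23,-5.46)

t = z/height = 11/18 = 0.611111
s = 1 + (scale-1)·z/height = 1 + (1.4-1)·11/18 = 1.244444
θ = twist·z/height = -263°·11/18 = -160.7222° = -2.805132 rad
cos θ = -0.943929, sin θ = -0.330148 (intermediates below are computed at full precision and shown rounded to 5 d.p.)
v1: (-4,2.5) → rotate → (4.60109,-1.03923) → ×s → (5.72580,-1.29326) → (5.73,-1.29)
v2: (-3.5,-3) → rotate → (2.31331,3.98731) → ×s → (2.87878,4.96198) → (2.88,4.96)
v3: (-0.5,-3) → rotate → (-0.51848,2.99686) → ×s → (-0.64522,3.72943) → (-0.65,3.73)
v4: (1.5,0) → rotate → (-1.41589,-0.49522) → ×s → (-1.76200,-0.61628) → (-1.76,-0.62)
v5: (4,5) → rotate → (-2.12497,-6.04024) → ×s → (-2.64441,-7.51674) → (-2.64,-7.52)
v6: (-1,5) → rotate → (2.59467,-4.38950) → ×s → (3.22892,-5.46249) → (3.23,-5.46)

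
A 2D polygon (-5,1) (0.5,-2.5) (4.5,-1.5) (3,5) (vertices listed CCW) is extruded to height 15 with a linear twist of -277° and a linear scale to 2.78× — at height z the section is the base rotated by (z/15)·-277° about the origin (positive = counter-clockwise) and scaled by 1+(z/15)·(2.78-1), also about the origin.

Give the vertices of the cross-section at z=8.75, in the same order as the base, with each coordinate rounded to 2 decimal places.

Cross-section at z=8.75: (10.31,1.29) (-2.58,4.51) (-9.67,0.00) (-2.58,-11.60)

t = z/height = 8.75/15 = 0.583333
s = 1 + (scale-1)·z/height = 1 + (2.78-1)·8.75/15 = 2.038333
θ = twist·z/height = -277°·8.75/15 = -161.5833° = -2.820161 rad
cos θ = -0.948784, sin θ = -0.315925 (intermediates below are computed at full precision and shown rounded to 5 d.p.)
v1: (-5,1) → rotate → (5.05985,0.63084) → ×s → (10.31365,1.28586) → (10.31,1.29)
v2: (0.5,-2.5) → rotate → (-1.26420,2.21400) → ×s → (-2.57687,4.51287) → (-2.58,4.51)
v3: (4.5,-1.5) → rotate → (-4.74342,0.00151) → ×s → (-9.66866,0.00309) → (-9.67,0.00)
v4: (3,5) → rotate → (-1.26673,-5.69170) → ×s → (-2.58201,-11.60157) → (-2.58,-11.60)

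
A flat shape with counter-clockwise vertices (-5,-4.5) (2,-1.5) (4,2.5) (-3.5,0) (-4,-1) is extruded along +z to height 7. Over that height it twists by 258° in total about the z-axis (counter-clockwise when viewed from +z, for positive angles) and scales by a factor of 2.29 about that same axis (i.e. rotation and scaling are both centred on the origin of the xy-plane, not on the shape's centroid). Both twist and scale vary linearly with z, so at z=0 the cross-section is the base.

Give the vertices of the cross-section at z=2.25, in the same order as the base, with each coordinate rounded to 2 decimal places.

Cross-section at z=2.25: (5.45,-7.80) (2.45,2.55) (-2.81,6.05) (-0.61,-4.91) (0.71,-5.79)

t = z/height = 2.25/7 = 0.321429
s = 1 + (scale-1)·z/height = 1 + (2.29-1)·2.25/7 = 1.414643
θ = twist·z/height = 258°·2.25/7 = 82.9286° = 1.447377 rad
cos θ = 0.123107, sin θ = 0.992393 (intermediates below are computed at full precision and shown rounded to 5 d.p.)
v1: (-5,-4.5) → rotate → (3.85024,-5.51595) → ×s → (5.44671,-7.80310) → (5.45,-7.80)
v2: (2,-1.5) → rotate → (1.73480,1.80013) → ×s → (2.45413,2.54654) → (2.45,2.55)
v3: (4,2.5) → rotate → (-1.98856,4.27734) → ×s → (-2.81310,6.05091) → (-2.81,6.05)
v4: (-3.5,0) → rotate → (-0.43087,-3.47338) → ×s → (-0.60953,-4.91359) → (-0.61,-4.91)
v5: (-4,-1) → rotate → (0.49997,-4.09268) → ×s → (0.70727,-5.78968) → (0.71,-5.79)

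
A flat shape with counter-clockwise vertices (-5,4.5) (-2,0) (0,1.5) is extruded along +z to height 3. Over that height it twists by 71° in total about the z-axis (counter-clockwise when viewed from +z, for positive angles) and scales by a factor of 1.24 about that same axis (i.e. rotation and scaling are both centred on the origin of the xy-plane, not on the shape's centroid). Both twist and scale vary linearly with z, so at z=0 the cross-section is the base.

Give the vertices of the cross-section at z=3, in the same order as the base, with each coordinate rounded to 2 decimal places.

Cross-section at z=3: (-7.29,-4.05) (-0.81,-2.34) (-1.76,0.61)

t = z/height = 3/3 = 1
s = 1 + (scale-1)·z/height = 1 + (1.24-1)·3/3 = 1.240000
θ = twist·z/height = 71°·3/3 = 71.0000° = 1.239184 rad
cos θ = 0.325568, sin θ = 0.945519 (intermediates below are computed at full precision and shown rounded to 5 d.p.)
v1: (-5,4.5) → rotate → (-5.88267,-3.26254) → ×s → (-7.29452,-4.04554) → (-7.29,-4.05)
v2: (-2,0) → rotate → (-0.65114,-1.89104) → ×s → (-0.80741,-2.34489) → (-0.81,-2.34)
v3: (0,1.5) → rotate → (-1.41828,0.48835) → ×s → (-1.75866,0.60556) → (-1.76,0.61)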